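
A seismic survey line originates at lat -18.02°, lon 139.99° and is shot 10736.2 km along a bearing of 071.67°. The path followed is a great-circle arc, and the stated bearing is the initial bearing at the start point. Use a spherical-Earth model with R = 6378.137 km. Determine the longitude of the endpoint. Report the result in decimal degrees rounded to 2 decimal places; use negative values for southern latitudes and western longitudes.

The arc subtends δ = 10736.2/6378.137 = 1.683281 rad at the centre.
Converting: φ₁ = -0.314508 rad, θ = 1.250877 rad.
Applying the spherical law of cosines for sides, sin φ₂ = sin φ₁ cos δ + cos φ₁ sin δ cos θ = 0.331897, so φ₂ = 19.38°.
For the longitude increment, Δλ = atan2( sin θ sin δ cos φ₁, cos δ − sin φ₁ sin φ₂ ) = atan2(0.896993, -0.009576) = 90.61°.
λ₂ = 139.99° + 90.61° = 230.60°, normalized to (−180°, 180°] → -129.40°.

longitude -129.40°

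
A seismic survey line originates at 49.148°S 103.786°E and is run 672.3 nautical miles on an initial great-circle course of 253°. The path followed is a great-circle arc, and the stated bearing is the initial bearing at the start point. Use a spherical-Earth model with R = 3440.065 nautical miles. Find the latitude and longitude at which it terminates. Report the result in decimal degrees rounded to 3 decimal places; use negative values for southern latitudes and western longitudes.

Central angle δ = d/R = 0.195432 rad.
Converting: φ₁ = -0.857794 rad, θ = 4.415683 rad.
sin φ₂ = sin φ₁ cos δ + cos φ₁ sin δ cos θ = (-0.756402)(0.980964) + (0.654107)(0.194191)(-0.292372) = -0.779140
φ₂ = asin(-0.779140) = -0.893293 rad = -51.182°.
Then Δλ = atan2(-0.121471, 0.391621) = -0.300766 rad, from sin θ sin δ cos φ₁ over cos δ − sin φ₁ sin φ₂.
Hence λ₂ = 103.786° + -17.233° = 86.553°.

latitude -51.182°, longitude 86.553°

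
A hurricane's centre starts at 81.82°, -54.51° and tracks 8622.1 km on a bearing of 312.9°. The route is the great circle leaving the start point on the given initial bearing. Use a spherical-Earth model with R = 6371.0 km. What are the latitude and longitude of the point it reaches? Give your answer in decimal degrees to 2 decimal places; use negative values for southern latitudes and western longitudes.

latitude 17.95°, longitude 174.24°

δ = 8622.1/6371 = 1.353335 rad (77.5404°).
Converting: φ₁ = 1.428028 rad, θ = 5.461135 rad.
sin φ₂ = sin φ₁ cos δ + cos φ₁ sin δ cos θ = (0.989826)(0.215751) + (0.142283)(0.976448)(0.680721) = 0.308130
φ₂ = asin(0.308130) = 0.313227 rad = 17.95°.
For the longitude increment, Δλ = atan2( sin θ sin δ cos φ₁, cos δ − sin φ₁ sin φ₂ ) = atan2(-0.101774, -0.089244) = -131.25°.
λ₂ = -54.51° + -131.25° = -185.76°, normalized to (−180°, 180°] → 174.24°.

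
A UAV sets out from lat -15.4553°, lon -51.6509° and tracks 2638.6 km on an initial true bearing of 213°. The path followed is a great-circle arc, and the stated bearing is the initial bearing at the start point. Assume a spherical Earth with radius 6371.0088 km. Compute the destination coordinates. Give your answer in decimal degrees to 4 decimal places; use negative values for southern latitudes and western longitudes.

latitude -34.6979°, longitude -67.1118°

Angular distance δ = d/R = 2638.6 / 6371.0088 = 0.414157 rad.
Converting: φ₁ = -0.269746 rad, θ = 3.717551 rad.
sin φ₂ = sin φ₁ cos δ + cos φ₁ sin δ cos θ = (-0.266487)(0.915456) + (0.963839)(0.402419)(-0.838671) = -0.569249
φ₂ = asin(-0.569249) = -0.605592 rad = -34.6979°.
Then Δλ = atan2(-0.211247, 0.763759) = -0.269843 rad, from sin θ sin δ cos φ₁ over cos δ − sin φ₁ sin φ₂.
λ₂ = -51.6509° + -15.4609° = -67.1118°.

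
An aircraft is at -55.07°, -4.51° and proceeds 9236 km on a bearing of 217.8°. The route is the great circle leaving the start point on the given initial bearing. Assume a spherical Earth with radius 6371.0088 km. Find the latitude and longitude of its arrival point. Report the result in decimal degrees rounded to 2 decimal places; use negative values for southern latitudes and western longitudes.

The arc subtends δ = 9236/6371.0088 = 1.449692 rad at the centre.
With φ₁ = -55.07° = -0.961153 rad and θ = 217.8° = 3.801327 rad:
Destination latitude: φ₂ = arcsin( sin φ₁ cos δ + cos φ₁ sin δ cos θ ) = arcsin(-0.548155) = -33.24°.
Δλ = atan2( sin θ sin δ cos φ₁ , cos δ − sin φ₁ sin φ₂ ) = atan2(-0.348365, -0.328597) = -2.327002 rad = -133.33°.
λ₂ = λ₁ + Δλ = -137.84°.

latitude -33.24°, longitude -137.84°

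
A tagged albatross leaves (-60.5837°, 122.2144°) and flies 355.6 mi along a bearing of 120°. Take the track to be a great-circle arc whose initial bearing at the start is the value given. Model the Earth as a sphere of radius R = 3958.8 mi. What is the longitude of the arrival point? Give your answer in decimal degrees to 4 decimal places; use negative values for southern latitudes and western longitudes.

longitude 132.0070°

δ = 355.6/3958.8 = 0.089825 rad (5.1466°).
With φ₁ = -60.5837° = -1.057385 rad and θ = 120° = 2.094395 rad:
sin φ₂ = sin φ₁ cos δ + cos φ₁ sin δ cos θ = (-0.871074)(0.995968) + (0.491152)(0.089704)(-0.500000) = -0.889592
φ₂ = asin(-0.889592) = -1.096450 rad = -62.8220°.
For the longitude increment, Δλ = atan2( sin θ sin δ cos φ₁, cos δ − sin φ₁ sin φ₂ ) = atan2(0.038156, 0.221068) = 9.7926°.
λ₂ = 122.2144° + 9.7926° = 132.0070°.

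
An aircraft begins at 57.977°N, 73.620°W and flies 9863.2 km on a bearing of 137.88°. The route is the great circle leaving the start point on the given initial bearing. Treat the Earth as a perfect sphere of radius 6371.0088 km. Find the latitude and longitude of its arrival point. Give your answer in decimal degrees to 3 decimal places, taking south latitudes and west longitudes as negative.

latitude -21.963°, longitude -27.319°

Angular distance δ = d/R = 9863.2 / 6371.0088 = 1.548138 rad.
Start latitude φ₁ = 1.011890 rad; initial bearing θ = 2.406460 rad.
Applying the spherical law of cosines for sides, sin φ₂ = sin φ₁ cos δ + cos φ₁ sin δ cos θ = -0.374006, so φ₂ = -21.963°.
For the longitude increment, Δλ = atan2( sin θ sin δ cos φ₁, cos δ − sin φ₁ sin φ₂ ) = atan2(0.355546, 0.339752) = 46.301°.
Hence λ₂ = -73.620° + 46.301° = -27.319°.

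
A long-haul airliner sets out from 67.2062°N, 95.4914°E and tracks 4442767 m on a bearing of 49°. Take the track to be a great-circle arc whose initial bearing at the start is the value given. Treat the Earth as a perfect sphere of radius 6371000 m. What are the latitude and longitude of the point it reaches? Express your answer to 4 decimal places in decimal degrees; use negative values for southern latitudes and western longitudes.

Central angle δ = d/R = 0.697342 rad.
Converting: φ₁ = 1.172969 rad, θ = 0.855211 rad.
Applying the spherical law of cosines for sides, sin φ₂ = sin φ₁ cos δ + cos φ₁ sin δ cos θ = 0.869910, so φ₂ = 60.4482°.
Δλ = atan2( sin θ sin δ cos φ₁ , cos δ − sin φ₁ sin φ₂ ) = atan2(0.187765, -0.035423) = 1.757259 rad = 100.6835°.
λ₂ = 95.4914° + 100.6835° = 196.1749°, normalized to (−180°, 180°] → -163.8251°.

latitude 60.4482°, longitude -163.8251°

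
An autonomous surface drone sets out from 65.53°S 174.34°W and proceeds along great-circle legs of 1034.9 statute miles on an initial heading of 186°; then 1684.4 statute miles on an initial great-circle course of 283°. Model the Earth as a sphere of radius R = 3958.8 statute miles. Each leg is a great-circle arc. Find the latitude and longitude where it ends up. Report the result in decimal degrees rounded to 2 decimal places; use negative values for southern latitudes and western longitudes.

Apply the spherical direct solution leg by leg, carrying full precision between legs.
Leg 1: from (-65.53°, -174.34°), δ = 1034.9/3958.8 = 0.261418 rad, θ = 186° → φ = -80.31°, λ = 176.43°.
Leg 2: from (-80.31°, 176.43°), δ = 1684.4/3958.8 = 0.425482 rad, θ = 283° → φ = -61.91°, λ = 117.76°.

latitude -61.91°, longitude 117.76°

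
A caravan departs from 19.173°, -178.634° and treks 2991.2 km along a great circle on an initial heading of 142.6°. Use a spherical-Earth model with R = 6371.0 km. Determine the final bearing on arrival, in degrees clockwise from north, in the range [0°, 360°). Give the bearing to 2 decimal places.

The arc subtends δ = 2991.2/6371 = 0.469502 rad at the centre.
Converting: φ₁ = 0.334632 rad, θ = 2.488840 rad.
Applying the spherical law of cosines for sides, sin φ₂ = sin φ₁ cos δ + cos φ₁ sin δ cos θ = -0.046606, so φ₂ = -2.671°.
Then Δλ = atan2(0.259560, 0.907100) = 0.278695 rad, from sin θ sin δ cos φ₁ over cos δ − sin φ₁ sin φ₂.
Hence λ₂ = -178.634° + 15.968° = -162.666°.
The forward bearing on arrival equals the back-azimuth from the destination plus 180°.
Back-azimuth from P₂ (-2.67°, -162.67°) to P₁ (19.17°, -178.63°), with Δλ' = λ₁ − λ₂ = -15.97°: atan2( sin Δλ' cos φ₁ , cos φ₂ sin φ₁ − sin φ₂ cos φ₁ cos Δλ' ) = 324.95°.
Final bearing = (324.95° + 180°) mod 360° = 144.95°.

final bearing 144.95°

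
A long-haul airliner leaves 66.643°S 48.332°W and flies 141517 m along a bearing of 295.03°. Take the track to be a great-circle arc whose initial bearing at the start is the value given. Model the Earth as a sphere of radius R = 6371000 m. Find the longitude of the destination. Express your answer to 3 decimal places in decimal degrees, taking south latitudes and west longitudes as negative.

longitude -51.177°

Angular distance δ = d/R = 141517 / 6371000 = 0.022213 rad.
Converting: φ₁ = -1.163140 rad, θ = 5.149245 rad.
Destination latitude: φ₂ = arcsin( sin φ₁ cos δ + cos φ₁ sin δ cos θ ) = arcsin(-0.914100) = -66.078°.
Then Δλ = atan2(-0.007979, 0.160561) = -0.049652 rad, from sin θ sin δ cos φ₁ over cos δ − sin φ₁ sin φ₂.
Hence λ₂ = -48.332° + -2.845° = -51.177°.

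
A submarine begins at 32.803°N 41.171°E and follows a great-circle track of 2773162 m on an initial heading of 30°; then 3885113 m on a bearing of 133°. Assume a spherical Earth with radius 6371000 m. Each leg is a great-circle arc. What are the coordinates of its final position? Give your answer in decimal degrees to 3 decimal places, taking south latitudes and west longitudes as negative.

latitude 24.772°, longitude 89.128°

Apply the spherical direct solution leg by leg, carrying full precision between legs.
Leg 1: from (32.803°, 41.171°), δ = 2773162/6371000 = 0.435279 rad, θ = 30° → φ = 52.956°, λ = 61.657°.
Leg 2: from (52.956°, 61.657°), δ = 3885113/6371000 = 0.609812 rad, θ = 133° → φ = 24.772°, λ = 89.128°.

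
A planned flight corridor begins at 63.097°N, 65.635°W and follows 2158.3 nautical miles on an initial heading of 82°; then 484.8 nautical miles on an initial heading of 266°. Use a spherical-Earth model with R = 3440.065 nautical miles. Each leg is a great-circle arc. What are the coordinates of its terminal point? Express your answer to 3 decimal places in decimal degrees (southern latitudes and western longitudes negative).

latitude 48.159°, longitude -14.545°

Apply the spherical direct solution leg by leg, carrying full precision between legs.
Leg 1: from (63.097°, -65.635°), δ = 2158.3/3440.065 = 0.627401 rad, θ = 82° → φ = 49.368°, λ = -2.419°.
Leg 2: from (49.368°, -2.419°), δ = 484.8/3440.065 = 0.140928 rad, θ = 266° → φ = 48.159°, λ = -14.545°.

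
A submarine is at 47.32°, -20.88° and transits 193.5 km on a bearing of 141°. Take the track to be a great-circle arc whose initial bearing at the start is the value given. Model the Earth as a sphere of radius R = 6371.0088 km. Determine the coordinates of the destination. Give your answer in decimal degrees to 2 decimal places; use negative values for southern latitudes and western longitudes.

latitude 45.96°, longitude -19.30°

δ = 193.5/6371.0088 = 0.030372 rad (1.7402°).
Converting: φ₁ = 0.825890 rad, θ = 2.460914 rad.
Applying the spherical law of cosines for sides, sin φ₂ = sin φ₁ cos δ + cos φ₁ sin δ cos θ = 0.718814, so φ₂ = 45.96°.
Δλ = atan2( sin θ sin δ cos φ₁ , cos δ − sin φ₁ sin φ₂ ) = atan2(0.012955, 0.471102) = 0.027493 rad = 1.58°.
λ₂ = -20.88° + 1.58° = -19.30°.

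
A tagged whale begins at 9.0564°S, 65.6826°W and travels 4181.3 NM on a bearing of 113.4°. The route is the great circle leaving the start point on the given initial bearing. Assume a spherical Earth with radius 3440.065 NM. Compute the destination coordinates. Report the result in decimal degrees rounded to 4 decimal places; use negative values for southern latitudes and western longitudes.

latitude -24.9899°, longitude 5.9939°

δ = 4181.3/3440.065 = 1.215471 rad (69.6414°).
With φ₁ = -9.0564° = -0.158064 rad and θ = 113.4° = 1.979203 rad:
Applying the spherical law of cosines for sides, sin φ₂ = sin φ₁ cos δ + cos φ₁ sin δ cos θ = -0.422459, so φ₂ = -24.9899°.
Then Δλ = atan2(0.849699, 0.281397) = 1.250992 rad, from sin θ sin δ cos φ₁ over cos δ − sin φ₁ sin φ₂.
λ₂ = λ₁ + Δλ = 5.9939°.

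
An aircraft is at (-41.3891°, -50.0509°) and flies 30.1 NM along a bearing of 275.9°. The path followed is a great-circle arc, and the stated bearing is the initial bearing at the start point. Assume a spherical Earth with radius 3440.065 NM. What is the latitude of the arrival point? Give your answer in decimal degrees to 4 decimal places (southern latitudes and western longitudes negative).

latitude -41.3357°

δ = 30.1/3440.065 = 0.008750 rad (0.5013°).
Start latitude φ₁ = -0.722376 rad; initial bearing θ = 4.815363 rad.
Applying the spherical law of cosines for sides, sin φ₂ = sin φ₁ cos δ + cos φ₁ sin δ cos θ = -0.660469, so φ₂ = -41.3357°.
Then Δλ = atan2(-0.006530, 0.563280) = -0.011592 rad, from sin θ sin δ cos φ₁ over cos δ − sin φ₁ sin φ₂.
Hence λ₂ = -50.0509° + -0.6641° = -50.7150°.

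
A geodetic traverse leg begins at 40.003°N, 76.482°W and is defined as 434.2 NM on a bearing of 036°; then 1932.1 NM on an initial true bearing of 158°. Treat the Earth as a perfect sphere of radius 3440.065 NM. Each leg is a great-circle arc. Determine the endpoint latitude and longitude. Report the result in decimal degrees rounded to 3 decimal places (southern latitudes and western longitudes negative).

Apply the spherical direct solution leg by leg, carrying full precision between legs.
Leg 1: from (40.003°, -76.482°), δ = 434.2/3440.065 = 0.126219 rad, θ = 36° → φ = 45.703°, λ = -70.400°.
Leg 2: from (45.703°, -70.400°), δ = 1932.1/3440.065 = 0.561646 rad, θ = 158° → φ = 15.124°, λ = -58.473°.

latitude 15.124°, longitude -58.473°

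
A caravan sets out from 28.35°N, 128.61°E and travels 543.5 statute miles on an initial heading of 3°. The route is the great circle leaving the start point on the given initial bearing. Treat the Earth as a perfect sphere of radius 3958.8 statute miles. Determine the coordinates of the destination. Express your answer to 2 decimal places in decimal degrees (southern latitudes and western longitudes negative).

The arc subtends δ = 543.5/3958.8 = 0.137289 rad at the centre.
With φ₁ = 28.35° = 0.494801 rad and θ = 3° = 0.052360 rad:
Destination latitude: φ₂ = arcsin( sin φ₁ cos δ + cos φ₁ sin δ cos θ ) = arcsin(0.590667) = 36.20°.
Δλ = atan2( sin θ sin δ cos φ₁ , cos δ − sin φ₁ sin φ₂ ) = atan2(0.006304, 0.710109) = 0.008877 rad = 0.51°.
λ₂ = 128.61° + 0.51° = 129.12°.

latitude 36.20°, longitude 129.12°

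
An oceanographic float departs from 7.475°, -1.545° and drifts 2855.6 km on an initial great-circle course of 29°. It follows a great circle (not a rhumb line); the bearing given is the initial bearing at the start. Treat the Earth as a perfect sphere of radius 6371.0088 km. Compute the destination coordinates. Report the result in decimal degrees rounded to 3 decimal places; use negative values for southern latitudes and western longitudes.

δ = 2855.6/6371.0088 = 0.448218 rad (25.6810°).
Start latitude φ₁ = 0.130463 rad; initial bearing θ = 0.506145 rad.
sin φ₂ = sin φ₁ cos δ + cos φ₁ sin δ cos θ = (0.130094)(0.901221) + (0.991502)(0.433360)(0.874620) = 0.493047
φ₂ = asin(0.493047) = 0.515589 rad = 29.541°.
For the longitude increment, Δλ = atan2( sin θ sin δ cos φ₁, cos δ − sin φ₁ sin φ₂ ) = atan2(0.208312, 0.837079) = 13.975°.
λ₂ = -1.545° + 13.975° = 12.430°.

latitude 29.541°, longitude 12.430°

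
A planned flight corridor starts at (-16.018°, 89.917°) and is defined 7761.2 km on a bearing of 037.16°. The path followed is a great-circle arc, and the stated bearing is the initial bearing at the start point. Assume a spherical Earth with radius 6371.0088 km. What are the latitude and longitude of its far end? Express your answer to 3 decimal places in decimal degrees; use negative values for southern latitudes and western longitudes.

latitude 38.579°, longitude 136.398°

The arc subtends δ = 7761.2/6371.0088 = 1.218206 rad at the centre.
Start latitude φ₁ = -0.279567 rad; initial bearing θ = 0.648564 rad.
Destination latitude: φ₂ = arcsin( sin φ₁ cos δ + cos φ₁ sin δ cos θ ) = arcsin(0.623596) = 38.579°.
For the longitude increment, Δλ = atan2( sin θ sin δ cos φ₁, cos δ − sin φ₁ sin φ₂ ) = atan2(0.544874, 0.517405) = 46.481°.
Hence λ₂ = 89.917° + 46.481° = 136.398°.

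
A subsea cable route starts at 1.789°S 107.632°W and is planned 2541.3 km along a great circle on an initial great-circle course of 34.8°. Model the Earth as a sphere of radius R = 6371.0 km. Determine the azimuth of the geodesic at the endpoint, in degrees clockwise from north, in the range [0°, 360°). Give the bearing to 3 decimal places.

Angular distance δ = d/R = 2541.3 / 6371 = 0.398886 rad.
With φ₁ = -1.789° = -0.031224 rad and θ = 34.8° = 0.607375 rad:
Applying the spherical law of cosines for sides, sin φ₂ = sin φ₁ cos δ + cos φ₁ sin δ cos θ = 0.290004, so φ₂ = 16.858°.
Then Δλ = atan2(0.221552, 0.930548) = 0.233736 rad, from sin θ sin δ cos φ₁ over cos δ − sin φ₁ sin φ₂.
λ₂ = -107.632° + 13.392° = -94.240°.
The forward bearing on arrival equals the back-azimuth from the destination plus 180°.
Back-azimuth from P₂ (16.858°, -94.240°) to P₁ (-1.789°, -107.632°), with Δλ' = λ₁ − λ₂ = -13.392°: atan2( sin Δλ' cos φ₁ , cos φ₂ sin φ₁ − sin φ₂ cos φ₁ cos Δλ' ) = 216.588°.
Final bearing = (216.588° + 180°) mod 360° = 36.588°.

final bearing 36.588°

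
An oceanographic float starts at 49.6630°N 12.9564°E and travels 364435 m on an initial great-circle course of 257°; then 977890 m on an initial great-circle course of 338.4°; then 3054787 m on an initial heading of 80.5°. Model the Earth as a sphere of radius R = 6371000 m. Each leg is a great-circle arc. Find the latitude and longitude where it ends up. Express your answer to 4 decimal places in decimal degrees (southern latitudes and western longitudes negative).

Apply the spherical direct solution leg by leg, carrying full precision between legs.
Leg 1: from (49.6630°, 12.9564°), δ = 364435/6371000 = 0.057202 rad, θ = 257° → φ = 48.8230°, λ = 8.1028°.
Leg 2: from (48.8230°, 8.1028°), δ = 977890/6371000 = 0.153491 rad, θ = 338.4° → φ = 56.8688°, λ = 2.1923°.
Leg 3: from (56.8688°, 2.1923°), δ = 3054787/6371000 = 0.479483 rad, θ = 80.5° → φ = 51.6840°, λ = 49.4036°.

latitude 51.6840°, longitude 49.4036°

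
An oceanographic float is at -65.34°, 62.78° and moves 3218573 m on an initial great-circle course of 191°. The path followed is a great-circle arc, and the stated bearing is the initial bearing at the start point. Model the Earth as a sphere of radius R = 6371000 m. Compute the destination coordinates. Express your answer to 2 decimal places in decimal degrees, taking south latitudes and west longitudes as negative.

Central angle δ = d/R = 0.505191 rad.
Start latitude φ₁ = -1.140398 rad; initial bearing θ = 3.333579 rad.
Applying the spherical law of cosines for sides, sin φ₂ = sin φ₁ cos δ + cos φ₁ sin δ cos θ = -0.993494, so φ₂ = -83.46°.
For the longitude increment, Δλ = atan2( sin θ sin δ cos φ₁, cos δ − sin φ₁ sin φ₂ ) = atan2(-0.038530, -0.027805) = -125.82°.
Hence λ₂ = 62.78° + -125.82° = -63.04°.

latitude -83.46°, longitude -63.04°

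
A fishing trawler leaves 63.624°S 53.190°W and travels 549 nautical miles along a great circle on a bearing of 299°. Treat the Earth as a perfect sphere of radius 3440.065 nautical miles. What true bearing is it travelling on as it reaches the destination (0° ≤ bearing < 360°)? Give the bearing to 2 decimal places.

final bearing 312.42°

δ = 549/3440.065 = 0.159590 rad (9.1438°).
With φ₁ = -63.624° = -1.110448 rad and θ = 299° = 5.218534 rad:
Destination latitude: φ₂ = arcsin( sin φ₁ cos δ + cos φ₁ sin δ cos θ ) = arcsin(-0.850286) = -58.243°.
Then Δλ = atan2(-0.061747, 0.225523) = -0.267246 rad, from sin θ sin δ cos φ₁ over cos δ − sin φ₁ sin φ₂.
λ₂ = λ₁ + Δλ = -68.502°.
The forward bearing on arrival equals the back-azimuth from the destination plus 180°.
Back-azimuth from P₂ (-58.24°, -68.50°) to P₁ (-63.62°, -53.19°), with Δλ' = λ₁ − λ₂ = 15.31°: atan2( sin Δλ' cos φ₁ , cos φ₂ sin φ₁ − sin φ₂ cos φ₁ cos Δλ' ) = 132.42°.
Final bearing = (132.42° + 180°) mod 360° = 312.42°.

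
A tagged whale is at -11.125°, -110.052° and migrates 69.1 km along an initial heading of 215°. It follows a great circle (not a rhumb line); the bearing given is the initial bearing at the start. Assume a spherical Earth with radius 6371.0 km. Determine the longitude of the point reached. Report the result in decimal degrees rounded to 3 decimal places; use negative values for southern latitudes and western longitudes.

The arc subtends δ = 69.1/6371 = 0.010846 rad at the centre.
Start latitude φ₁ = -0.194168 rad; initial bearing θ = 3.752458 rad.
Applying the spherical law of cosines for sides, sin φ₂ = sin φ₁ cos δ + cos φ₁ sin δ cos θ = -0.201656, so φ₂ = -11.634°.
Then Δλ = atan2(-0.006104, 0.961032) = -0.006351 rad, from sin θ sin δ cos φ₁ over cos δ − sin φ₁ sin φ₂.
λ₂ = λ₁ + Δλ = -110.416°.

longitude -110.416°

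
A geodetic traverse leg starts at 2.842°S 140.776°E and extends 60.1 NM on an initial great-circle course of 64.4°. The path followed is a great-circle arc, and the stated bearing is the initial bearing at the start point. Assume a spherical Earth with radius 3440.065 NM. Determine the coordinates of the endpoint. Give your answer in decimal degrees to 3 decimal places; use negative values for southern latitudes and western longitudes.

latitude -2.409°, longitude 141.680°

The arc subtends δ = 60.1/3440.065 = 0.017471 rad at the centre.
With φ₁ = -2.842° = -0.049602 rad and θ = 64.4° = 1.123992 rad:
sin φ₂ = sin φ₁ cos δ + cos φ₁ sin δ cos θ = (-0.049582)(0.999847) + (0.998770)(0.017470)(0.432086) = -0.042035
φ₂ = asin(-0.042035) = -0.042048 rad = -2.409°.
For the longitude increment, Δλ = atan2( sin θ sin δ cos φ₁, cos δ − sin φ₁ sin φ₂ ) = atan2(0.015735, 0.997763) = 0.904°.
λ₂ = λ₁ + Δλ = 141.680°.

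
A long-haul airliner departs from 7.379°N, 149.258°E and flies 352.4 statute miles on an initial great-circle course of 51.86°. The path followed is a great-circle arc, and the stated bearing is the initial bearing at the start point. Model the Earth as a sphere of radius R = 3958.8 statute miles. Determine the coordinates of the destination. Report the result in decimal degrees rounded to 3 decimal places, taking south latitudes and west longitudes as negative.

Central angle δ = d/R = 0.089017 rad.
Start latitude φ₁ = 0.128788 rad; initial bearing θ = 0.905128 rad.
Destination latitude: φ₂ = arcsin( sin φ₁ cos δ + cos φ₁ sin δ cos θ ) = arcsin(0.182372) = 10.508°.
Δλ = atan2( sin θ sin δ cos φ₁ , cos δ − sin φ₁ sin φ₂ ) = atan2(0.069341, 0.972618) = 0.071172 rad = 4.078°.
λ₂ = λ₁ + Δλ = 153.336°.

latitude 10.508°, longitude 153.336°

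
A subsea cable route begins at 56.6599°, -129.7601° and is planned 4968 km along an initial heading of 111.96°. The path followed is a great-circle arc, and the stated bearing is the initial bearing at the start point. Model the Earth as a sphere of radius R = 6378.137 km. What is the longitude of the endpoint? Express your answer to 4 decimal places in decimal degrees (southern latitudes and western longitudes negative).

longitude -82.9033°

Angular distance δ = d/R = 4968 / 6378.137 = 0.778911 rad.
Converting: φ₁ = 0.988902 rad, θ = 1.954071 rad.
Destination latitude: φ₂ = arcsin( sin φ₁ cos δ + cos φ₁ sin δ cos θ ) = arcsin(0.450167) = 26.7544°.
Then Δλ = atan2(0.358088, 0.335600) = 0.817806 rad, from sin θ sin δ cos φ₁ over cos δ − sin φ₁ sin φ₂.
λ₂ = λ₁ + Δλ = -82.9033°.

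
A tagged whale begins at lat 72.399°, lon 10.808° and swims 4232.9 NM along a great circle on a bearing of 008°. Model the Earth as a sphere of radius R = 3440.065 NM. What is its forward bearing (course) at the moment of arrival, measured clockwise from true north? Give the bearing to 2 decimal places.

final bearing 176.98°

The arc subtends δ = 4232.9/3440.065 = 1.230471 rad at the centre.
Start latitude φ₁ = 1.263601 rad; initial bearing θ = 0.139626 rad.
sin φ₂ = sin φ₁ cos δ + cos φ₁ sin δ cos θ = (0.953185)(0.333794) + (0.302387)(0.942646)(0.990268) = 0.600437
φ₂ = asin(0.600437) = 0.644047 rad = 36.901°.
Δλ = atan2( sin θ sin δ cos φ₁ , cos δ − sin φ₁ sin φ₂ ) = atan2(0.039670, -0.238534) = 2.976792 rad = 170.558°.
λ₂ = 10.808° + 170.558° = 181.366°, normalized to (−180°, 180°] → -178.634°.
The forward bearing on arrival equals the back-azimuth from the destination plus 180°.
Back-azimuth from P₂ (36.90°, -178.63°) to P₁ (72.40°, 10.81°), with Δλ' = λ₁ − λ₂ = 189.44°: atan2( sin Δλ' cos φ₁ , cos φ₂ sin φ₁ − sin φ₂ cos φ₁ cos Δλ' ) = 356.98°.
Final bearing = (356.98° + 180°) mod 360° = 176.98°.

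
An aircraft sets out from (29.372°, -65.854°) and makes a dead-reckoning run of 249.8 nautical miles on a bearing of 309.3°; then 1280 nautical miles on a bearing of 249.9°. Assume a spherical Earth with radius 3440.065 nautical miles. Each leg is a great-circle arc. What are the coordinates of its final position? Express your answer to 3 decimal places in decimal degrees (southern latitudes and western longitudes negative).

Apply the spherical direct solution leg by leg, carrying full precision between legs.
Leg 1: from (29.372°, -65.854°), δ = 249.8/3440.065 = 0.072615 rad, θ = 309.3° → φ = 31.954°, λ = -69.648°.
Leg 2: from (31.954°, -69.648°), δ = 1280/3440.065 = 0.372086 rad, θ = 249.9° → φ = 22.768°, λ = -91.380°.

latitude 22.768°, longitude -91.380°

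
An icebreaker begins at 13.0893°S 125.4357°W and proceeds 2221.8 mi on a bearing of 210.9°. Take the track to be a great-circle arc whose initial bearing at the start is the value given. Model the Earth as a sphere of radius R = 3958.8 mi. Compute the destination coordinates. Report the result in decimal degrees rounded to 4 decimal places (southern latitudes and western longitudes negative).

latitude -39.5351°, longitude -146.1920°

Angular distance δ = d/R = 2221.8 / 3958.8 = 0.561231 rad.
With φ₁ = -13.0893° = -0.228451 rad and θ = 210.9° = 3.680899 rad:
sin φ₂ = sin φ₁ cos δ + cos φ₁ sin δ cos θ = (-0.226469)(0.846601) + (0.974018)(0.532228)(-0.858065) = -0.636550
φ₂ = asin(-0.636550) = -0.690017 rad = -39.5351°.
Then Δλ = atan2(-0.266220, 0.702442) = -0.362266 rad, from sin θ sin δ cos φ₁ over cos δ − sin φ₁ sin φ₂.
λ₂ = -125.4357° + -20.7563° = -146.1920°.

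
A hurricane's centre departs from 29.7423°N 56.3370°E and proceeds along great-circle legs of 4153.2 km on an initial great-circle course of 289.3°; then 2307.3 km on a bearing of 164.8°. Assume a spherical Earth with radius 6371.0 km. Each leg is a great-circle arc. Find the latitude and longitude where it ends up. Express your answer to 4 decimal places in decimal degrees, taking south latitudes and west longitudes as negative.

Apply the spherical direct solution leg by leg, carrying full precision between legs.
Leg 1: from (29.7423°, 56.3370°), δ = 4153.2/6371 = 0.651891 rad, θ = 289.3° → φ = 34.6438°, λ = 12.2305°.
Leg 2: from (34.6438°, 12.2305°), δ = 2307.3/6371 = 0.362157 rad, θ = 164.8° → φ = 14.4964°, λ = 17.7363°.

latitude 14.4964°, longitude 17.7363°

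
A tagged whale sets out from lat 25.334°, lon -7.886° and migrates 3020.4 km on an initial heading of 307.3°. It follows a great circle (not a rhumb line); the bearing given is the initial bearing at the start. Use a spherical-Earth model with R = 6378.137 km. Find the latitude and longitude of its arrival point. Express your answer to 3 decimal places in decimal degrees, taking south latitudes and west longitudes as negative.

Central angle δ = d/R = 0.473555 rad.
Converting: φ₁ = 0.442162 rad, θ = 5.363397 rad.
sin φ₂ = sin φ₁ cos δ + cos φ₁ sin δ cos θ = (0.427894)(0.889953) + (0.903829)(0.456053)(0.605988) = 0.630590
φ₂ = asin(0.630590) = 0.682314 rad = 39.094°.
Δλ = atan2( sin θ sin δ cos φ₁ , cos δ − sin φ₁ sin φ₂ ) = atan2(-0.327889, 0.620127) = -0.486379 rad = -27.867°.
Hence λ₂ = -7.886° + -27.867° = -35.753°.

latitude 39.094°, longitude -35.753°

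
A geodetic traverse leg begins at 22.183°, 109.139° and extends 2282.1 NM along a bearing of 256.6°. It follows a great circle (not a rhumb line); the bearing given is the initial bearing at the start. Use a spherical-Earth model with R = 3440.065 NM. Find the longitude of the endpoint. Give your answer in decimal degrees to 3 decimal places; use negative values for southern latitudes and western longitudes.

longitude 71.738°

The arc subtends δ = 2282.1/3440.065 = 0.663389 rad at the centre.
Start latitude φ₁ = 0.387166 rad; initial bearing θ = 4.478515 rad.
Applying the spherical law of cosines for sides, sin φ₂ = sin φ₁ cos δ + cos φ₁ sin δ cos θ = 0.165343, so φ₂ = 9.517°.
For the longitude increment, Δλ = atan2( sin θ sin δ cos φ₁, cos δ − sin φ₁ sin φ₂ ) = atan2(-0.554688, 0.725482) = -37.401°.
Hence λ₂ = 109.139° + -37.401° = 71.738°.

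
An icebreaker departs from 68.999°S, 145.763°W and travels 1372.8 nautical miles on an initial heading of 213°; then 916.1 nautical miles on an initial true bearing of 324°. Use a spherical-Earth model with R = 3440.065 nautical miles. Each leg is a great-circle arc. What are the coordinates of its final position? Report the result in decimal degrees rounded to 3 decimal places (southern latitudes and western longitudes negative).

latitude -63.789°, longitude 110.741°

Apply the spherical direct solution leg by leg, carrying full precision between legs.
Leg 1: from (-68.999°, -145.763°), δ = 1372.8/3440.065 = 0.399062 rad, θ = 213° → φ = -77.689°, λ = 131.242°.
Leg 2: from (-77.689°, 131.242°), δ = 916.1/3440.065 = 0.266303 rad, θ = 324° → φ = -63.789°, λ = 110.741°.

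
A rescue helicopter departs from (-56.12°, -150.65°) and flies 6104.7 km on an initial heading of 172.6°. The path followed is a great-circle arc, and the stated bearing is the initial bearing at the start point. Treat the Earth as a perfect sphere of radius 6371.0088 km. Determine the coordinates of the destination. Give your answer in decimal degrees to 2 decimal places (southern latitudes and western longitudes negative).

δ = 6104.7/6371.0088 = 0.958200 rad (54.9008°).
Converting: φ₁ = -0.979479 rad, θ = 3.012438 rad.
Destination latitude: φ₂ = arcsin( sin φ₁ cos δ + cos φ₁ sin δ cos θ ) = arcsin(-0.929652) = -68.38°.
Then Δλ = atan2(0.058742, -0.196809) = 2.851539 rad, from sin θ sin δ cos φ₁ over cos δ − sin φ₁ sin φ₂.
Hence λ₂ = -150.65° + 163.38° = 12.73°.

latitude -68.38°, longitude 12.73°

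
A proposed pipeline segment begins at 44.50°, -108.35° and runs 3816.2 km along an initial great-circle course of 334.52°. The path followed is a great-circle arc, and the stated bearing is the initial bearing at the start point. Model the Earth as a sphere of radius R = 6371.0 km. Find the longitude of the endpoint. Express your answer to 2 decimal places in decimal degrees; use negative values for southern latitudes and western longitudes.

longitude -154.58°

Angular distance δ = d/R = 3816.2 / 6371 = 0.598995 rad.
With φ₁ = 44.50° = 0.776672 rad and θ = 334.52° = 5.838475 rad:
Destination latitude: φ₂ = arcsin( sin φ₁ cos δ + cos φ₁ sin δ cos θ ) = arcsin(0.941909) = 70.37°.
Δλ = atan2( sin θ sin δ cos φ₁ , cos δ − sin φ₁ sin φ₂ ) = atan2(-0.172999, 0.165710) = -0.806915 rad = -46.23°.
λ₂ = λ₁ + Δλ = -154.58°.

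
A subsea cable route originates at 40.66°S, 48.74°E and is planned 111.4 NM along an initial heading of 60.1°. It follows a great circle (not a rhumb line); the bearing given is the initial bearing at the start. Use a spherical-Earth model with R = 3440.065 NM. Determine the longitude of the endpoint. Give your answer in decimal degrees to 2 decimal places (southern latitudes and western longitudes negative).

longitude 50.83°

δ = 111.4/3440.065 = 0.032383 rad (1.8554°).
Converting: φ₁ = -0.709651 rad, θ = 1.048943 rad.
Destination latitude: φ₂ = arcsin( sin φ₁ cos δ + cos φ₁ sin δ cos θ ) = arcsin(-0.638984) = -39.72°.
Δλ = atan2( sin θ sin δ cos φ₁ , cos δ − sin φ₁ sin φ₂ ) = atan2(0.021292, 0.583134) = 0.036497 rad = 2.09°.
λ₂ = 48.74° + 2.09° = 50.83°.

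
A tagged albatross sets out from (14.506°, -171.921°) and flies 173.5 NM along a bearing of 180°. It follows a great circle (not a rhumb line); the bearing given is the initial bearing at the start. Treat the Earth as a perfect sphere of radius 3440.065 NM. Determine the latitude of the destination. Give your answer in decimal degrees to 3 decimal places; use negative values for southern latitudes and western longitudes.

The arc subtends δ = 173.5/3440.065 = 0.050435 rad at the centre.
Converting: φ₁ = 0.253177 rad, θ = 3.141593 rad.
Destination latitude: φ₂ = arcsin( sin φ₁ cos δ + cos φ₁ sin δ cos θ ) = arcsin(0.201356) = 11.616°.
Δλ = atan2( sin θ sin δ cos φ₁ , cos δ − sin φ₁ sin φ₂ ) = atan2(0.000000, 0.948292) = 0.000000 rad = 0.000°.
Hence λ₂ = -171.921° + 0.000° = -171.921°.

latitude 11.616°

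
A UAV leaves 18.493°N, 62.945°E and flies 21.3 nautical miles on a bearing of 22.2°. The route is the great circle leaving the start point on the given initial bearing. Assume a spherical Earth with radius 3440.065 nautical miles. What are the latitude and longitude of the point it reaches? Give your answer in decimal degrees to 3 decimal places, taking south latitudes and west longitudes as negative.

latitude 18.821°, longitude 63.087°

Central angle δ = d/R = 0.006192 rad.
With φ₁ = 18.493° = 0.322764 rad and θ = 22.2° = 0.387463 rad:
sin φ₂ = sin φ₁ cos δ + cos φ₁ sin δ cos θ = (0.317189)(0.999981) + (0.948362)(0.006192)(0.925871) = 0.322619
φ₂ = asin(0.322619) = 0.328496 rad = 18.821°.
Then Δλ = atan2(0.002219, 0.897650) = 0.002472 rad, from sin θ sin δ cos φ₁ over cos δ − sin φ₁ sin φ₂.
λ₂ = 62.945° + 0.142° = 63.087°.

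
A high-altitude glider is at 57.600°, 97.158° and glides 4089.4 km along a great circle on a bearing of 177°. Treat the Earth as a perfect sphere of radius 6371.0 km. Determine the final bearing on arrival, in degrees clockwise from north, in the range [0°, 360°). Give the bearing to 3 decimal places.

δ = 4089.4/6371 = 0.641877 rad (36.7769°).
Converting: φ₁ = 1.005310 rad, θ = 3.089233 rad.
sin φ₂ = sin φ₁ cos δ + cos φ₁ sin δ cos θ = (0.844328)(0.800973) + (0.535827)(0.598700)(-0.998630) = 0.355924
φ₂ = asin(0.355924) = 0.363903 rad = 20.850°.
For the longitude increment, Δλ = atan2( sin θ sin δ cos φ₁, cos δ − sin φ₁ sin φ₂ ) = atan2(0.016789, 0.500457) = 1.921°.
λ₂ = 97.158° + 1.921° = 99.079°.
The forward bearing on arrival equals the back-azimuth from the destination plus 180°.
Back-azimuth from P₂ (20.850°, 99.079°) to P₁ (57.600°, 97.158°), with Δλ' = λ₁ − λ₂ = -1.921°: atan2( sin Δλ' cos φ₁ , cos φ₂ sin φ₁ − sin φ₂ cos φ₁ cos Δλ' ) = 358.280°.
Final bearing = (358.280° + 180°) mod 360° = 178.280°.

final bearing 178.280°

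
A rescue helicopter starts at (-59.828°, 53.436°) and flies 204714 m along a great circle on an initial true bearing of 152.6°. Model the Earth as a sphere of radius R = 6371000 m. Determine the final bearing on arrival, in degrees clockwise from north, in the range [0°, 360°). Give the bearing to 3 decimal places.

Central angle δ = d/R = 0.032132 rad.
Start latitude φ₁ = -1.044196 rad; initial bearing θ = 2.663372 rad.
Destination latitude: φ₂ = arcsin( sin φ₁ cos δ + cos φ₁ sin δ cos θ ) = arcsin(-0.878410) = -61.451°.
Then Δλ = atan2(0.007431, 0.240081) = 0.030941 rad, from sin θ sin δ cos φ₁ over cos δ − sin φ₁ sin φ₂.
λ₂ = λ₁ + Δλ = 55.209°.
The forward bearing on arrival equals the back-azimuth from the destination plus 180°.
Back-azimuth from P₂ (-61.451°, 55.209°) to P₁ (-59.828°, 53.436°), with Δλ' = λ₁ − λ₂ = -1.773°: atan2( sin Δλ' cos φ₁ , cos φ₂ sin φ₁ − sin φ₂ cos φ₁ cos Δλ' ) = 331.055°.
Final bearing = (331.055° + 180°) mod 360° = 151.055°.

final bearing 151.055°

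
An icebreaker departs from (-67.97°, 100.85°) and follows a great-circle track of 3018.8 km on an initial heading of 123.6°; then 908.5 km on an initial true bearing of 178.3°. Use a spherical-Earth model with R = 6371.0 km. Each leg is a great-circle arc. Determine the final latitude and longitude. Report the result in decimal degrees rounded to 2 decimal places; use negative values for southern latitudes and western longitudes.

Apply the spherical direct solution leg by leg, carrying full precision between legs.
Leg 1: from (-67.97°, 100.85°), δ = 3018.8/6371 = 0.473835 rad, θ = 123.6° → φ = -66.86°, λ = 176.15°.
Leg 2: from (-66.86°, 176.15°), δ = 908.5/6371 = 0.142599 rad, θ = 178.3° → φ = -75.03°, λ = 177.09°.

latitude -75.03°, longitude 177.09°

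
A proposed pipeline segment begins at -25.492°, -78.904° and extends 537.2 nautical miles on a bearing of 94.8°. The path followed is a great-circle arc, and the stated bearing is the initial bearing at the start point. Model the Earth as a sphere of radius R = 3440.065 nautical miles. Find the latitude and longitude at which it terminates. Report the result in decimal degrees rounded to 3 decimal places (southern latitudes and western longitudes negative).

latitude -25.906°, longitude -68.983°

The arc subtends δ = 537.2/3440.065 = 0.156160 rad at the centre.
Start latitude φ₁ = -0.444919 rad; initial bearing θ = 1.654572 rad.
Applying the spherical law of cosines for sides, sin φ₂ = sin φ₁ cos δ + cos φ₁ sin δ cos θ = -0.436895, so φ₂ = -25.906°.
For the longitude increment, Δλ = atan2( sin θ sin δ cos φ₁, cos δ − sin φ₁ sin φ₂ ) = atan2(0.139892, 0.799799) = 9.921°.
λ₂ = -78.904° + 9.921° = -68.983°.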